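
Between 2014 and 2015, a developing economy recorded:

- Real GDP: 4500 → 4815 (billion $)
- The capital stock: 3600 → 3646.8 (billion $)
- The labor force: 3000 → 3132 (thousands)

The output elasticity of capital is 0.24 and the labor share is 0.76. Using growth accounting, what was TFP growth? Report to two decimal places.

Real GDP growth = (4815 − 4500) / 4500 = 7%.
The capital stock growth = (3646.8 − 3600) / 3600 = 1.3%.
The labor force growth = (3132 − 3000) / 3000 = 4.4%.
Labor's share = 1 − 0.24 = 0.76.
The capital stock: 0.24 × 1.3 = 0.312 pp.
The labor force: 0.76 × 4.4 = 3.344 pp.
TFP growth = 7 − 3.656 = 3.344%.

TFP growth was 3.34%.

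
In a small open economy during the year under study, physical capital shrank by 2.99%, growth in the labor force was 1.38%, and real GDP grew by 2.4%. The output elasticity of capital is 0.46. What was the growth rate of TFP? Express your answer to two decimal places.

Labor's share = 1 − 0.46 = 0.54.
Physical capital: 0.46 × (-2.99) = -1.3754 pp.
The labor force: 0.54 × 1.38 = 0.7452 pp.
TFP growth = 2.4 + 0.6302 = 3.0302%.

TFP grew 3.03%.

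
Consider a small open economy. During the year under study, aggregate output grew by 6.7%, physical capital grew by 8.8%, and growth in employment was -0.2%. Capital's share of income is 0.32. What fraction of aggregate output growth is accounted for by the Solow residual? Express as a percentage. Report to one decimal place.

Labor's share = 1 − 0.32 = 0.68.
Physical capital: 0.32 × 8.8 = 2.816 pp.
Employment: 0.68 × (-0.2) = -0.136 pp.
TFP growth = 6.7 − 2.68 = 4.02%.
TFP share of growth = 4.02 / 6.7 × 100 = 60%.

60.0%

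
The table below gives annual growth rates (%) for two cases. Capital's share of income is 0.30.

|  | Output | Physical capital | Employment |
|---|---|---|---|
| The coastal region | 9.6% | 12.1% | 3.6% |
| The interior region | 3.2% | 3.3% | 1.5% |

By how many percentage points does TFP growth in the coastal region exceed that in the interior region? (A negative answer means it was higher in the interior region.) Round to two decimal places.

2.29 percentage points

Labor's share = 1 − 0.3 = 0.7.
The coastal region: TFP = 9.6 − 3.63 − 2.52 = 3.45%.
The interior region: TFP = 3.2 − 0.99 − 1.05 = 1.16%.
Difference = 3.45 − (1.16) = 2.29 pp.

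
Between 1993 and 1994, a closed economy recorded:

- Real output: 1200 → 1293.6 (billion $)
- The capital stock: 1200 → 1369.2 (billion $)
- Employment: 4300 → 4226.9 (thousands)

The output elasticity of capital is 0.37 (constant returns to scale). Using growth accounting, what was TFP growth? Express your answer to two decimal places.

Real output growth = (1293.6 − 1200) / 1200 = 7.8%.
The capital stock growth = (1369.2 − 1200) / 1200 = 14.1%.
Employment growth = (4226.9 − 4300) / 4300 = -1.7%.
Labor's share = 1 − 0.37 = 0.63.
The capital stock: 0.37 × 14.1 = 5.217 pp.
Employment: 0.63 × (-1.7) = -1.071 pp.
TFP growth = 7.8 − 4.146 = 3.654%.

TFP grew 3.65%.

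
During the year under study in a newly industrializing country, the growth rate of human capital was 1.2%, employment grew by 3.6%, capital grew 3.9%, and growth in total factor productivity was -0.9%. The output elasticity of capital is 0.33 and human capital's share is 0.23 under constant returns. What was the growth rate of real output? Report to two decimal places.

2.25%

Labor's share = 1 − 0.33 − 0.23 = 0.44.
Capital: 0.33 × 3.9 = 1.287 pp.
Human capital: 0.23 × 1.2 = 0.276 pp.
Employment: 0.44 × 3.6 = 1.584 pp.
Output growth = -0.9 + 3.147 = 2.247%.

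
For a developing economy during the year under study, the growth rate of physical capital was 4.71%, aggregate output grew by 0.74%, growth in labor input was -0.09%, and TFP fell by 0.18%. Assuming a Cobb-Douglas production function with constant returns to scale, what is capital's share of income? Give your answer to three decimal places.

α = 0.210

gY = gA + α·gK + (1−α)·gL, so gY − gA − gL = α(gK − gL).
0.74 + 0.18 + 0.09 = α × (4.71 − (-0.09)).
1.01 = 4.8 α, so α = 0.21042.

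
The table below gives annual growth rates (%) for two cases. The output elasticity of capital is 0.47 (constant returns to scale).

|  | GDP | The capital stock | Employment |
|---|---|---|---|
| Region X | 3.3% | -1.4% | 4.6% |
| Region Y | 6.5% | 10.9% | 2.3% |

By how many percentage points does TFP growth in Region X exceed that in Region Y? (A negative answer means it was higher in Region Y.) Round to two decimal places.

Labor's share = 1 − 0.47 = 0.53.
Region X: TFP = 3.3 + 0.658 − 2.438 = 1.52%.
Region Y: TFP = 6.5 − 5.123 − 1.219 = 0.158%.
Difference = 1.52 − (0.158) = 1.362 pp.

1.36 percentage points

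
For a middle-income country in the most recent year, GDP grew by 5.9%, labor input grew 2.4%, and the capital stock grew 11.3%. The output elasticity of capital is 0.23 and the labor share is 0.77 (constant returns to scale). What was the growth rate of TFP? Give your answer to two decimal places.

TFP growth was 1.45%.

Labor's share = 1 − 0.23 = 0.77.
The capital stock: 0.23 × 11.3 = 2.599 pp.
Labor input: 0.77 × 2.4 = 1.848 pp.
TFP growth = 5.9 − 4.447 = 1.453%.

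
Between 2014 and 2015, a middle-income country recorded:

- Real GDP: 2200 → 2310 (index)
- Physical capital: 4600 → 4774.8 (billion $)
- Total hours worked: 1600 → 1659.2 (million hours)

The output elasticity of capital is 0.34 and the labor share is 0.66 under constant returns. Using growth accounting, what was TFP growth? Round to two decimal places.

TFP grew 1.27%.

Real GDP growth = (2310 − 2200) / 2200 = 5%.
Physical capital growth = (4774.8 − 4600) / 4600 = 3.8%.
Total hours worked growth = (1659.2 − 1600) / 1600 = 3.7%.
Labor's share = 1 − 0.34 = 0.66.
Physical capital: 0.34 × 3.8 = 1.292 pp.
Total hours worked: 0.66 × 3.7 = 2.442 pp.
TFP growth = 5 − 3.734 = 1.266%.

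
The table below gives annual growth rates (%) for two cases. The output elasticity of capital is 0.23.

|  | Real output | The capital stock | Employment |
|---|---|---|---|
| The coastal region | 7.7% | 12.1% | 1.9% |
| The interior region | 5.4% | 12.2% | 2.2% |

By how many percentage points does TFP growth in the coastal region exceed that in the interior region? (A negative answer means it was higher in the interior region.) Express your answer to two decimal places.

Labor's share = 1 − 0.23 = 0.77.
The coastal region: TFP = 7.7 − 2.783 − 1.463 = 3.454%.
The interior region: TFP = 5.4 − 2.806 − 1.694 = 0.9%.
Difference = 3.454 − (0.9) = 2.554 pp.

2.55 percentage points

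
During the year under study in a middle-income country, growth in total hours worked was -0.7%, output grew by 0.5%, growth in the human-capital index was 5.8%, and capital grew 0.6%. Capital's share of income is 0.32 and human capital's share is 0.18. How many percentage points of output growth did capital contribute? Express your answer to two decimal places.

Contribution = share × growth = 0.32 × 0.6 = 0.192 pp.

0.19 percentage points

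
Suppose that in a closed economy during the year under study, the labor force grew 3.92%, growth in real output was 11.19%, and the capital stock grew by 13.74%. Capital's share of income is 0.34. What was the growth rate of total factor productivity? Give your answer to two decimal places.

3.93%

Labor's share = 1 − 0.34 = 0.66.
The capital stock: 0.34 × 13.74 = 4.6716 pp.
The labor force: 0.66 × 3.92 = 2.5872 pp.
TFP growth = 11.19 − 7.2588 = 3.9312%.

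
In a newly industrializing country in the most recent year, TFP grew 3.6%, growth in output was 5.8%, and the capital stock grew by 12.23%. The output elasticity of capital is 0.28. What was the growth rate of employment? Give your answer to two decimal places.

-1.70%

Labor's share = 1 − 0.28 = 0.72.
gY = gA + 0.28×12.23 + 0.72×g.
0.72×g = 5.8 − 3.6 − 3.4244 = -1.2244.
g = -1.2244 / 0.72 = -1.7006%.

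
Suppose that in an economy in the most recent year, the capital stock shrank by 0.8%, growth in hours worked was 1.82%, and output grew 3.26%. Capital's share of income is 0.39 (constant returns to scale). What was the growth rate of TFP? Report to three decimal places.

Labor's share = 1 − 0.39 = 0.61.
The capital stock: 0.39 × (-0.8) = -0.312 pp.
Hours worked: 0.61 × 1.82 = 1.1102 pp.
TFP growth = 3.26 − 0.7982 = 2.4618%.

2.462%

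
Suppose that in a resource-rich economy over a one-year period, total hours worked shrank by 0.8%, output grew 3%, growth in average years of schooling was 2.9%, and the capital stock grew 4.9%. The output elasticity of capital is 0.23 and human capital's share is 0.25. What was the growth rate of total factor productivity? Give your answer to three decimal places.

Total factor productivity grew 1.564%.

Labor's share = 1 − 0.23 − 0.25 = 0.52.
The capital stock: 0.23 × 4.9 = 1.127 pp.
Average years of schooling: 0.25 × 2.9 = 0.725 pp.
Total hours worked: 0.52 × (-0.8) = -0.416 pp.
TFP growth = 3 − 1.436 = 1.564%.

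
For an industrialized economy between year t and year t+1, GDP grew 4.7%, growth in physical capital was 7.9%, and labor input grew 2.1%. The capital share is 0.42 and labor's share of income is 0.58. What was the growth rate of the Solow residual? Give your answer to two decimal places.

Labor's share = 1 − 0.42 = 0.58.
Physical capital: 0.42 × 7.9 = 3.318 pp.
Labor input: 0.58 × 2.1 = 1.218 pp.
TFP growth = 4.7 − 4.536 = 0.164%.

0.16%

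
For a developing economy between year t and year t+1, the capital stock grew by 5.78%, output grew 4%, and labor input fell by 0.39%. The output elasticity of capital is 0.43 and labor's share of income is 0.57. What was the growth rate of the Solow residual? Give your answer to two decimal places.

Labor's share = 1 − 0.43 = 0.57.
The capital stock: 0.43 × 5.78 = 2.4854 pp.
Labor input: 0.57 × (-0.39) = -0.2223 pp.
TFP growth = 4 − 2.2631 = 1.7369%.

The Solow residual grew 1.74%.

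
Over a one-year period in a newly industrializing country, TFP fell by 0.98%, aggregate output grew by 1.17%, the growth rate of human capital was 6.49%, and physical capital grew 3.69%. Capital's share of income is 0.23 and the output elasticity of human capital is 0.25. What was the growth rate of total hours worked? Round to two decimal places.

-0.62%

Labor's share = 1 − 0.23 − 0.25 = 0.52.
gY = gA + 0.23×3.69 + 0.25×6.49 + 0.52×g.
0.52×g = 1.17 + 0.98 − 2.4712 = -0.3212.
g = -0.3212 / 0.52 = -0.6177%.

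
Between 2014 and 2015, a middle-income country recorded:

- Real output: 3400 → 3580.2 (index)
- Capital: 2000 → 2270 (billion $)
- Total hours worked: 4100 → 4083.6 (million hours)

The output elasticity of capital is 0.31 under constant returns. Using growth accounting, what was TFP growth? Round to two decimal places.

1.39%

Real output growth = (3580.2 − 3400) / 3400 = 5.3%.
Capital growth = (2270 − 2000) / 2000 = 13.5%.
Total hours worked growth = (4083.6 − 4100) / 4100 = -0.4%.
Labor's share = 1 − 0.31 = 0.69.
Capital: 0.31 × 13.5 = 4.185 pp.
Total hours worked: 0.69 × (-0.4) = -0.276 pp.
TFP growth = 5.3 − 3.909 = 1.391%.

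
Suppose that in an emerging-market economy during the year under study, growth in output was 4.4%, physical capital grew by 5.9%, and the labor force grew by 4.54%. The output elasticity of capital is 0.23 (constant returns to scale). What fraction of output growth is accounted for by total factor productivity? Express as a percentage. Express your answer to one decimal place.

Labor's share = 1 − 0.23 = 0.77.
Physical capital: 0.23 × 5.9 = 1.357 pp.
The labor force: 0.77 × 4.54 = 3.4958 pp.
TFP growth = 4.4 − 4.8528 = -0.4528%.
TFP share of growth = -0.4528 / 4.4 × 100 = -10.291%.

Total factor productivity accounted for -10.3% of growth.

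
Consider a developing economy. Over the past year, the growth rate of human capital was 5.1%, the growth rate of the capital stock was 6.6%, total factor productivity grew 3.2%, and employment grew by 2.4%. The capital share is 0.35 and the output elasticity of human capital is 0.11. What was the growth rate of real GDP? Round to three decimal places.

Labor's share = 1 − 0.35 − 0.11 = 0.54.
The capital stock: 0.35 × 6.6 = 2.31 pp.
Human capital: 0.11 × 5.1 = 0.561 pp.
Employment: 0.54 × 2.4 = 1.296 pp.
Output growth = 3.2 + 4.167 = 7.367%.

Real GDP growth was 7.367%.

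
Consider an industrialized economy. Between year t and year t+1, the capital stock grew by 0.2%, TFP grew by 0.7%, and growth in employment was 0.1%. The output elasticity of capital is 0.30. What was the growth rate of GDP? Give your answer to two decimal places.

Labor's share = 1 − 0.3 = 0.7.
The capital stock: 0.3 × 0.2 = 0.06 pp.
Employment: 0.7 × 0.1 = 0.07 pp.
Output growth = 0.7 + 0.13 = 0.83%.

0.83%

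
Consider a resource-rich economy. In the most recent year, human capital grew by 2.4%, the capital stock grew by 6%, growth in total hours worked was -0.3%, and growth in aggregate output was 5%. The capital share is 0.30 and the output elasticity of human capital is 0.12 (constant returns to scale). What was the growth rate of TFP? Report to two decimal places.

Labor's share = 1 − 0.3 − 0.12 = 0.58.
The capital stock: 0.3 × 6 = 1.8 pp.
Human capital: 0.12 × 2.4 = 0.288 pp.
Total hours worked: 0.58 × (-0.3) = -0.174 pp.
TFP growth = 5 − 1.914 = 3.086%.

3.09%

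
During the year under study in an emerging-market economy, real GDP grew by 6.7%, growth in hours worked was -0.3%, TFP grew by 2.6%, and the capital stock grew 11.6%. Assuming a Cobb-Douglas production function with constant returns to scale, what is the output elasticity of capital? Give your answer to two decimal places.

α = 0.37

gY = gA + α·gK + (1−α)·gL, so gY − gA − gL = α(gK − gL).
6.7 − 2.6 + 0.3 = α × (11.6 − (-0.3)).
4.4 = 11.9 α, so α = 0.3697.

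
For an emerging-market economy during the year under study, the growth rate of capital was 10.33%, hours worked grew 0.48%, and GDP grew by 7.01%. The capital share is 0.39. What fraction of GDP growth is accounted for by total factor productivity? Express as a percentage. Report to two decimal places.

Labor's share = 1 − 0.39 = 0.61.
Capital: 0.39 × 10.33 = 4.0287 pp.
Hours worked: 0.61 × 0.48 = 0.2928 pp.
TFP growth = 7.01 − 4.3215 = 2.6885%.
TFP share of growth = 2.6885 / 7.01 × 100 = 38.3524%.

Total factor productivity accounted for 38.35% of growth.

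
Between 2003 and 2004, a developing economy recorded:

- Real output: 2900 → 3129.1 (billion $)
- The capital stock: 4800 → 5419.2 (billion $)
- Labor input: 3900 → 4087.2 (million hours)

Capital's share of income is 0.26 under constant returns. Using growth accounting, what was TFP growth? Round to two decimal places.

0.99%

Real output growth = (3129.1 − 2900) / 2900 = 7.9%.
The capital stock growth = (5419.2 − 4800) / 4800 = 12.9%.
Labor input growth = (4087.2 − 3900) / 3900 = 4.8%.
Labor's share = 1 − 0.26 = 0.74.
The capital stock: 0.26 × 12.9 = 3.354 pp.
Labor input: 0.74 × 4.8 = 3.552 pp.
TFP growth = 7.9 − 6.906 = 0.994%.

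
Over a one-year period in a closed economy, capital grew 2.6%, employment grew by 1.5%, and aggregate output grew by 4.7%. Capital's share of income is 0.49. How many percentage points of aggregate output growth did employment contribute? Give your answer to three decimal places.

Labor's share = 1 − 0.49 = 0.51.
Contribution = share × growth = 0.51 × 1.5 = 0.765 pp.

0.765 percentage points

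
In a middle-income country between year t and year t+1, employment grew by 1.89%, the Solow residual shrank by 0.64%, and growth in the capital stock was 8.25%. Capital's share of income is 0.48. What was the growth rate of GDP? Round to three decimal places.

GDP grew 4.303%.

Labor's share = 1 − 0.48 = 0.52.
The capital stock: 0.48 × 8.25 = 3.96 pp.
Employment: 0.52 × 1.89 = 0.9828 pp.
Output growth = -0.64 + 4.9428 = 4.3028%.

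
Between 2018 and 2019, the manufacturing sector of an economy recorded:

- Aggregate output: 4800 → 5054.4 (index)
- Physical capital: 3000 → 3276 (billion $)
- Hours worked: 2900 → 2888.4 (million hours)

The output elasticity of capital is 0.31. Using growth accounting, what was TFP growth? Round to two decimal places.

TFP grew 2.72%.

Aggregate output growth = (5054.4 − 4800) / 4800 = 5.3%.
Physical capital growth = (3276 − 3000) / 3000 = 9.2%.
Hours worked growth = (2888.4 − 2900) / 2900 = -0.4%.
Labor's share = 1 − 0.31 = 0.69.
Physical capital: 0.31 × 9.2 = 2.852 pp.
Hours worked: 0.69 × (-0.4) = -0.276 pp.
TFP growth = 5.3 − 2.576 = 2.724%.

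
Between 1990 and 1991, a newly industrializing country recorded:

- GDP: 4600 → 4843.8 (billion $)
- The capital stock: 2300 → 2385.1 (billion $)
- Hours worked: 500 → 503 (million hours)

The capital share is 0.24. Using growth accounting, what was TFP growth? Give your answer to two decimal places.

GDP growth = (4843.8 − 4600) / 4600 = 5.3%.
The capital stock growth = (2385.1 − 2300) / 2300 = 3.7%.
Hours worked growth = (503 − 500) / 500 = 0.6%.
Labor's share = 1 − 0.24 = 0.76.
The capital stock: 0.24 × 3.7 = 0.888 pp.
Hours worked: 0.76 × 0.6 = 0.456 pp.
TFP growth = 5.3 − 1.344 = 3.956%.

TFP grew 3.96%.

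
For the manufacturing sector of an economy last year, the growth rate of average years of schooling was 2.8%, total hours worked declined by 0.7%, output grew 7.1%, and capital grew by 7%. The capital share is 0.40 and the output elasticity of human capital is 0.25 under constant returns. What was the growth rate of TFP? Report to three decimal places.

Labor's share = 1 − 0.4 − 0.25 = 0.35.
Capital: 0.4 × 7 = 2.8 pp.
Average years of schooling: 0.25 × 2.8 = 0.7 pp.
Total hours worked: 0.35 × (-0.7) = -0.245 pp.
TFP growth = 7.1 − 3.255 = 3.845%.

3.845%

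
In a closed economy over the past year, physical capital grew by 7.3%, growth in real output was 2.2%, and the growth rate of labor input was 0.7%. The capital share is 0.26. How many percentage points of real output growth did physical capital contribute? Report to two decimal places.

Contribution = share × growth = 0.26 × 7.3 = 1.898 pp.

1.90 pp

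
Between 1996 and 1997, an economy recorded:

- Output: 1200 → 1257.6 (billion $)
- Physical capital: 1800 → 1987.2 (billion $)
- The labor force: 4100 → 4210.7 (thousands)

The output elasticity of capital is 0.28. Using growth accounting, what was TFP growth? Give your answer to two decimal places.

Output growth = (1257.6 − 1200) / 1200 = 4.8%.
Physical capital growth = (1987.2 − 1800) / 1800 = 10.4%.
The labor force growth = (4210.7 − 4100) / 4100 = 2.7%.
Labor's share = 1 − 0.28 = 0.72.
Physical capital: 0.28 × 10.4 = 2.912 pp.
The labor force: 0.72 × 2.7 = 1.944 pp.
TFP growth = 4.8 − 4.856 = -0.056%.

-0.06%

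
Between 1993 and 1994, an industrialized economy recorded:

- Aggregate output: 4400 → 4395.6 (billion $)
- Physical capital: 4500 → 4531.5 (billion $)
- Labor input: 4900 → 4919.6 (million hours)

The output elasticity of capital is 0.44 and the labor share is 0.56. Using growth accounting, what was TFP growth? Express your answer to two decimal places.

Aggregate output growth = (4395.6 − 4400) / 4400 = -0.1%.
Physical capital growth = (4531.5 − 4500) / 4500 = 0.7%.
Labor input growth = (4919.6 − 4900) / 4900 = 0.4%.
Labor's share = 1 − 0.44 = 0.56.
Physical capital: 0.44 × 0.7 = 0.308 pp.
Labor input: 0.56 × 0.4 = 0.224 pp.
TFP growth = -0.1 − 0.532 = -0.632%.

-0.63%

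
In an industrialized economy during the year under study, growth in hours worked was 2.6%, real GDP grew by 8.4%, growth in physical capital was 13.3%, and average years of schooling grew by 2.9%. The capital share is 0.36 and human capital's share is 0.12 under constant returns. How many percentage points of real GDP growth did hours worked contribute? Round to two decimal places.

1.35

Labor's share = 1 − 0.36 − 0.12 = 0.52.
Contribution = share × growth = 0.52 × 2.6 = 1.352 pp.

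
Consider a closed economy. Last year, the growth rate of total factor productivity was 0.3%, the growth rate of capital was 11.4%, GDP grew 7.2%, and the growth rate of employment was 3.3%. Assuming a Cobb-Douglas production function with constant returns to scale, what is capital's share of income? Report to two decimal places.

gY = gA + α·gK + (1−α)·gL, so gY − gA − gL = α(gK − gL).
7.2 − 0.3 − 3.3 = α × (11.4 − 3.3).
3.6 = 8.1 α, so α = 0.4444.

0.44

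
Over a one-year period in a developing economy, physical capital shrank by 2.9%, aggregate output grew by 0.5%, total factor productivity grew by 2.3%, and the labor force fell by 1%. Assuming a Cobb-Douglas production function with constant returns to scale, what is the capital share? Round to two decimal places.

α = 0.42

gY = gA + α·gK + (1−α)·gL, so gY − gA − gL = α(gK − gL).
0.5 − 2.3 + 1 = α × (-2.9 − (-1)).
-0.8 = -1.9 α, so α = 0.4211.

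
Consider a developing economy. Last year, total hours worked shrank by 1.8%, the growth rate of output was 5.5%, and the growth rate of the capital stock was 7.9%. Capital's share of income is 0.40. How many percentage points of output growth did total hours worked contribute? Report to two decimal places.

Labor's share = 1 − 0.4 = 0.6.
Contribution = share × growth = 0.6 × (-1.8) = -1.08 pp.

-1.08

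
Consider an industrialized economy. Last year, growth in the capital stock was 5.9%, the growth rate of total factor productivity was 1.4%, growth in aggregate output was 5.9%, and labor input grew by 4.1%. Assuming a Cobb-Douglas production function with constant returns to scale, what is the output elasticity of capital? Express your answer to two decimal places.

gY = gA + α·gK + (1−α)·gL, so gY − gA − gL = α(gK − gL).
5.9 − 1.4 − 4.1 = α × (5.9 − 4.1).
0.4 = 1.8 α, so α = 0.2222.

The output elasticity of capital is 0.22.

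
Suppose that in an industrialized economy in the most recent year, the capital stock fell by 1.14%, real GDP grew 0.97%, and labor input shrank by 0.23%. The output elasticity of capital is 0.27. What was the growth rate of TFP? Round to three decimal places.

TFP growth was 1.446%.

Labor's share = 1 − 0.27 = 0.73.
The capital stock: 0.27 × (-1.14) = -0.3078 pp.
Labor input: 0.73 × (-0.23) = -0.1679 pp.
TFP growth = 0.97 + 0.4757 = 1.4457%.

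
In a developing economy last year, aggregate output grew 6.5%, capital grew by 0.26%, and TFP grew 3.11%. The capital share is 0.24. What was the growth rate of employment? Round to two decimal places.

Labor's share = 1 − 0.24 = 0.76.
gY = gA + 0.24×0.26 + 0.76×g.
0.76×g = 6.5 − 3.11 − 0.0624 = 3.3276.
g = 3.3276 / 0.76 = 4.3784%.

4.38%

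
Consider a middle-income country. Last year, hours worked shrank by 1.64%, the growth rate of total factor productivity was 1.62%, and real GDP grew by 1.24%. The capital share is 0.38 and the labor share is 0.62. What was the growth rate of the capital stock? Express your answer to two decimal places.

Labor's share = 1 − 0.38 = 0.62.
gY = gA + 0.62×(-1.64) + 0.38×g.
0.38×g = 1.24 − 1.62 + 1.0168 = 0.6368.
g = 0.6368 / 0.38 = 1.6758%.

1.68%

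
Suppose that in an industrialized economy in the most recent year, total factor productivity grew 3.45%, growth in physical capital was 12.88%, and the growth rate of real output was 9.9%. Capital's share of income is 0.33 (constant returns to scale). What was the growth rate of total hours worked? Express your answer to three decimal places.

Labor's share = 1 − 0.33 = 0.67.
gY = gA + 0.33×12.88 + 0.67×g.
0.67×g = 9.9 − 3.45 − 4.2504 = 2.1996.
g = 2.1996 / 0.67 = 3.28299%.

3.283%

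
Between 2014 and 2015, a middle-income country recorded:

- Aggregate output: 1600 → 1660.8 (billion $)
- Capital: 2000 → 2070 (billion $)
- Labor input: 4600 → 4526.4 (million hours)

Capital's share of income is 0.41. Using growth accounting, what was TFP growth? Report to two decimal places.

Aggregate output growth = (1660.8 − 1600) / 1600 = 3.8%.
Capital growth = (2070 − 2000) / 2000 = 3.5%.
Labor input growth = (4526.4 − 4600) / 4600 = -1.6%.
Labor's share = 1 − 0.41 = 0.59.
Capital: 0.41 × 3.5 = 1.435 pp.
Labor input: 0.59 × (-1.6) = -0.944 pp.
TFP growth = 3.8 − 0.491 = 3.309%.

TFP growth was 3.31%.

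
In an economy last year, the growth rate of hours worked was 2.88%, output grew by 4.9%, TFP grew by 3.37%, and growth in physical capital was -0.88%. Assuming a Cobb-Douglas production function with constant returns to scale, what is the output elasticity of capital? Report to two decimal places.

gY = gA + α·gK + (1−α)·gL, so gY − gA − gL = α(gK − gL).
4.9 − 3.37 − 2.88 = α × (-0.88 − 2.88).
-1.35 = -3.76 α, so α = 0.359.

α = 0.36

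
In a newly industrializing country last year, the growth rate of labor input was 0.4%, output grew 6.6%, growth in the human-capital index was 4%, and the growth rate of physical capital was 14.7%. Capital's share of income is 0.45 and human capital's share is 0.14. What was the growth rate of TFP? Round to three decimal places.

Labor's share = 1 − 0.45 − 0.14 = 0.41.
Physical capital: 0.45 × 14.7 = 6.615 pp.
The human-capital index: 0.14 × 4 = 0.56 pp.
Labor input: 0.41 × 0.4 = 0.164 pp.
TFP growth = 6.6 − 7.339 = -0.739%.

-0.739%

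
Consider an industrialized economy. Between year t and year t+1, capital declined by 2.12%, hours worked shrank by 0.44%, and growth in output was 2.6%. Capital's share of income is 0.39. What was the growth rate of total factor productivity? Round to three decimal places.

Labor's share = 1 − 0.39 = 0.61.
Capital: 0.39 × (-2.12) = -0.8268 pp.
Hours worked: 0.61 × (-0.44) = -0.2684 pp.
TFP growth = 2.6 + 1.0952 = 3.6952%.

3.695%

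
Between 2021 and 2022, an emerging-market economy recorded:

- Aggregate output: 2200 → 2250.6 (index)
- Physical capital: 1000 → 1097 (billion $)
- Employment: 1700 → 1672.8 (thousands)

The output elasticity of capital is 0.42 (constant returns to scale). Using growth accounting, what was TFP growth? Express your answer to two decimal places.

-0.85%

Aggregate output growth = (2250.6 − 2200) / 2200 = 2.3%.
Physical capital growth = (1097 − 1000) / 1000 = 9.7%.
Employment growth = (1672.8 − 1700) / 1700 = -1.6%.
Labor's share = 1 − 0.42 = 0.58.
Physical capital: 0.42 × 9.7 = 4.074 pp.
Employment: 0.58 × (-1.6) = -0.928 pp.
TFP growth = 2.3 − 3.146 = -0.846%.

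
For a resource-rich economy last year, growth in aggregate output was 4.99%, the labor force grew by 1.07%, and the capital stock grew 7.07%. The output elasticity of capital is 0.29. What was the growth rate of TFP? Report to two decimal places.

Labor's share = 1 − 0.29 = 0.71.
The capital stock: 0.29 × 7.07 = 2.0503 pp.
The labor force: 0.71 × 1.07 = 0.7597 pp.
TFP growth = 4.99 − 2.81 = 2.18%.

2.18%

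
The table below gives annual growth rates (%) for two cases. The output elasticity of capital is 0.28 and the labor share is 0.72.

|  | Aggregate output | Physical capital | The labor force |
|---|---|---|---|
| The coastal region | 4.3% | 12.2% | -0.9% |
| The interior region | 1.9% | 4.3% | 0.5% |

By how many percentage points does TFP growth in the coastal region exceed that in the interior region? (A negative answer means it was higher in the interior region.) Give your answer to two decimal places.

1.20 percentage points

Labor's share = 1 − 0.28 = 0.72.
The coastal region: TFP = 4.3 − 3.416 + 0.648 = 1.532%.
The interior region: TFP = 1.9 − 1.204 − 0.36 = 0.336%.
Difference = 1.532 − (0.336) = 1.196 pp.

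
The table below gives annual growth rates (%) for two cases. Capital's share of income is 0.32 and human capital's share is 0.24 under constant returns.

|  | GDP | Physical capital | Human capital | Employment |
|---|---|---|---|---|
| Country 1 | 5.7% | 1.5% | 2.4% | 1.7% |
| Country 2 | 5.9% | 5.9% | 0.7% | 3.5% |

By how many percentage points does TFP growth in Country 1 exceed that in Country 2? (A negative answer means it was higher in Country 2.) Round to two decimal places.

1.59 percentage points

Labor's share = 1 − 0.32 − 0.24 = 0.44.
Country 1: TFP = 5.7 − 0.48 − 0.576 − 0.748 = 3.896%.
Country 2: TFP = 5.9 − 1.888 − 0.168 − 1.54 = 2.304%.
Difference = 3.896 − (2.304) = 1.592 pp.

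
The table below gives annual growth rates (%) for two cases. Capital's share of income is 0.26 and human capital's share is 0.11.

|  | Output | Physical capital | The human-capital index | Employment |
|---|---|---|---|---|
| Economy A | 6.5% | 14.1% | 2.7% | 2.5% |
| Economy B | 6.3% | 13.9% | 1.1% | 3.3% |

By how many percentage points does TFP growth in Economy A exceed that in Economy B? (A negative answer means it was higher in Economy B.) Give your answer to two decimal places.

Labor's share = 1 − 0.26 − 0.11 = 0.63.
Economy A: TFP = 6.5 − 3.666 − 0.297 − 1.575 = 0.962%.
Economy B: TFP = 6.3 − 3.614 − 0.121 − 2.079 = 0.486%.
Difference = 0.962 − (0.486) = 0.476 pp.

0.48 percentage points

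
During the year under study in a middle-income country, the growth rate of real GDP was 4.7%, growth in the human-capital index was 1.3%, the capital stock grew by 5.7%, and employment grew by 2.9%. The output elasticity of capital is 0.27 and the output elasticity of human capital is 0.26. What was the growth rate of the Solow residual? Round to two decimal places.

Labor's share = 1 − 0.27 − 0.26 = 0.47.
The capital stock: 0.27 × 5.7 = 1.539 pp.
The human-capital index: 0.26 × 1.3 = 0.338 pp.
Employment: 0.47 × 2.9 = 1.363 pp.
TFP growth = 4.7 − 3.24 = 1.46%.

The Solow residual grew 1.46%.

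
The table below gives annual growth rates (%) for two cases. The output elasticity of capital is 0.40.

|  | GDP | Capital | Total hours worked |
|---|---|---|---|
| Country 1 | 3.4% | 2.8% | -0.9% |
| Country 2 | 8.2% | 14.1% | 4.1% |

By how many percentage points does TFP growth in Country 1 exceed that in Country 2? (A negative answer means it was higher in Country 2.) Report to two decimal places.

Labor's share = 1 − 0.4 = 0.6.
Country 1: TFP = 3.4 − 1.12 + 0.54 = 2.82%.
Country 2: TFP = 8.2 − 5.64 − 2.46 = 0.1%.
Difference = 2.82 − (0.1) = 2.72 pp.

2.72 percentage points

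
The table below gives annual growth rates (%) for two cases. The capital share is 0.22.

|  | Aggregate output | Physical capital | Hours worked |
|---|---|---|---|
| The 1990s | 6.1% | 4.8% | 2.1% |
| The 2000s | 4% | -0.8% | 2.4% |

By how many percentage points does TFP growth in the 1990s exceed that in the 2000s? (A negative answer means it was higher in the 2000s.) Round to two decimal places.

Labor's share = 1 − 0.22 = 0.78.
The 1990s: TFP = 6.1 − 1.056 − 1.638 = 3.406%.
The 2000s: TFP = 4 + 0.176 − 1.872 = 2.304%.
Difference = 3.406 − (2.304) = 1.102 pp.

1.10 percentage points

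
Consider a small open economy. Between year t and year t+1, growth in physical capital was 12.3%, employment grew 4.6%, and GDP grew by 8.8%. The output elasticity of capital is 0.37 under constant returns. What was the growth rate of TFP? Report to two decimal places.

1.35%

Labor's share = 1 − 0.37 = 0.63.
Physical capital: 0.37 × 12.3 = 4.551 pp.
Employment: 0.63 × 4.6 = 2.898 pp.
TFP growth = 8.8 − 7.449 = 1.351%.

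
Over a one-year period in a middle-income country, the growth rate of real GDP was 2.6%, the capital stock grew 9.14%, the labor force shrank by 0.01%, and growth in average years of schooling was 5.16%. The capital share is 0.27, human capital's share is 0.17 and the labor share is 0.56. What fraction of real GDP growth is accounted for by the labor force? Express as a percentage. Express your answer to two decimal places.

Labor's share = 1 − 0.27 − 0.17 = 0.56.
The labor force contributed 0.56 × (-0.01) = -0.0056 pp.
Share of growth = -0.0056 / 2.6 × 100 = -0.2154%.

-0.22%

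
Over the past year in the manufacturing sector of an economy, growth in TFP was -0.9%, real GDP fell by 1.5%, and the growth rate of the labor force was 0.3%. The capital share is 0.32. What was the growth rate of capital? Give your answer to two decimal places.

-2.51%

Labor's share = 1 − 0.32 = 0.68.
gY = gA + 0.68×0.3 + 0.32×g.
0.32×g = -1.5 + 0.9 − 0.204 = -0.804.
g = -0.804 / 0.32 = -2.5125%.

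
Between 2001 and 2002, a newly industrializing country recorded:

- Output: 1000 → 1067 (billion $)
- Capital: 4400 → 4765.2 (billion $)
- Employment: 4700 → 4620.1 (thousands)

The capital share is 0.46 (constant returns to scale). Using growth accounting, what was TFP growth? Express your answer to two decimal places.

TFP grew 3.80%.

Output growth = (1067 − 1000) / 1000 = 6.7%.
Capital growth = (4765.2 − 4400) / 4400 = 8.3%.
Employment growth = (4620.1 − 4700) / 4700 = -1.7%.
Labor's share = 1 − 0.46 = 0.54.
Capital: 0.46 × 8.3 = 3.818 pp.
Employment: 0.54 × (-1.7) = -0.918 pp.
TFP growth = 6.7 − 2.9 = 3.8%.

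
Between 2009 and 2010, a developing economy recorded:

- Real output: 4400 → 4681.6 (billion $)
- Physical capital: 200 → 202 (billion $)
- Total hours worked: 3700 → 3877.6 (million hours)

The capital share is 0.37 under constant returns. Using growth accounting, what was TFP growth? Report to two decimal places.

3.01%

Real output growth = (4681.6 − 4400) / 4400 = 6.4%.
Physical capital growth = (202 − 200) / 200 = 1%.
Total hours worked growth = (3877.6 − 3700) / 3700 = 4.8%.
Labor's share = 1 − 0.37 = 0.63.
Physical capital: 0.37 × 1 = 0.37 pp.
Total hours worked: 0.63 × 4.8 = 3.024 pp.
TFP growth = 6.4 − 3.394 = 3.006%.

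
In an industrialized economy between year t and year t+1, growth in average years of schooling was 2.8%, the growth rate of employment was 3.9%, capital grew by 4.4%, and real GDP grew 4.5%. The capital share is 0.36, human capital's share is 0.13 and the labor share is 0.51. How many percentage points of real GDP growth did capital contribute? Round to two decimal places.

1.58 percentage points

Contribution = share × growth = 0.36 × 4.4 = 1.584 pp.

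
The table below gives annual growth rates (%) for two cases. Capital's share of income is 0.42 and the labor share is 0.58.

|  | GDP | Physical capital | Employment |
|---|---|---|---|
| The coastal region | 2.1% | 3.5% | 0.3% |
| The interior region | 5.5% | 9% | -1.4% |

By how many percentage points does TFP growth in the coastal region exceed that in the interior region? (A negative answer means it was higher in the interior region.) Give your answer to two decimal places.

-2.08 percentage points

Labor's share = 1 − 0.42 = 0.58.
The coastal region: TFP = 2.1 − 1.47 − 0.174 = 0.456%.
The interior region: TFP = 5.5 − 3.78 + 0.812 = 2.532%.
Difference = 0.456 − (2.532) = -2.076 pp.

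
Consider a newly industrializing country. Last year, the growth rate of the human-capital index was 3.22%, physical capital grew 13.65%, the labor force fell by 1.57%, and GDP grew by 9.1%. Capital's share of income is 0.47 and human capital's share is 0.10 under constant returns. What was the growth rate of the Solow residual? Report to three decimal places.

Labor's share = 1 − 0.47 − 0.1 = 0.43.
Physical capital: 0.47 × 13.65 = 6.4155 pp.
The human-capital index: 0.1 × 3.22 = 0.322 pp.
The labor force: 0.43 × (-1.57) = -0.6751 pp.
TFP growth = 9.1 − 6.0624 = 3.0376%.

The Solow residual grew 3.038%.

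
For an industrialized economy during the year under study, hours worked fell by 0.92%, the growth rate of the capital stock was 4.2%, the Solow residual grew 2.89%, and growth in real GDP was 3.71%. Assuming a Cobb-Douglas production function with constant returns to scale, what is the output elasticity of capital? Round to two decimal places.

gY = gA + α·gK + (1−α)·gL, so gY − gA − gL = α(gK − gL).
3.71 − 2.89 + 0.92 = α × (4.2 − (-0.92)).
1.74 = 5.12 α, so α = 0.3398.

α = 0.34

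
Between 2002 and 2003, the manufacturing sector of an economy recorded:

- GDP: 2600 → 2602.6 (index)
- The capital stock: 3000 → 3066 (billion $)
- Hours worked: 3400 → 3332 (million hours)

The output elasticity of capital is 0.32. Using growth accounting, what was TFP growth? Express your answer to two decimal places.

GDP growth = (2602.6 − 2600) / 2600 = 0.1%.
The capital stock growth = (3066 − 3000) / 3000 = 2.2%.
Hours worked growth = (3332 − 3400) / 3400 = -2%.
Labor's share = 1 − 0.32 = 0.68.
The capital stock: 0.32 × 2.2 = 0.704 pp.
Hours worked: 0.68 × (-2) = -1.36 pp.
TFP growth = 0.1 + 0.656 = 0.756%.

TFP growth was 0.76%.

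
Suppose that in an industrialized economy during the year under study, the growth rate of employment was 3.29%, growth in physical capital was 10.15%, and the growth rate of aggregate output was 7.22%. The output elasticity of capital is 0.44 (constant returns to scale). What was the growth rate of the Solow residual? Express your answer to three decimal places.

0.912%

Labor's share = 1 − 0.44 = 0.56.
Physical capital: 0.44 × 10.15 = 4.466 pp.
Employment: 0.56 × 3.29 = 1.8424 pp.
TFP growth = 7.22 − 6.3084 = 0.9116%.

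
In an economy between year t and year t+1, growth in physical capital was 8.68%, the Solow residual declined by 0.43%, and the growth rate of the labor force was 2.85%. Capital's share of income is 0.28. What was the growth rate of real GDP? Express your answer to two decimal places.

4.05%

Labor's share = 1 − 0.28 = 0.72.
Physical capital: 0.28 × 8.68 = 2.4304 pp.
The labor force: 0.72 × 2.85 = 2.052 pp.
Output growth = -0.43 + 4.4824 = 4.0524%.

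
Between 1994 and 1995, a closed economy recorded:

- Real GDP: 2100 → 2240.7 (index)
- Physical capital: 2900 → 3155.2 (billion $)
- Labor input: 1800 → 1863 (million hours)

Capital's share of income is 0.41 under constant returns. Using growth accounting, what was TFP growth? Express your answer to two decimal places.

Real GDP growth = (2240.7 − 2100) / 2100 = 6.7%.
Physical capital growth = (3155.2 − 2900) / 2900 = 8.8%.
Labor input growth = (1863 − 1800) / 1800 = 3.5%.
Labor's share = 1 − 0.41 = 0.59.
Physical capital: 0.41 × 8.8 = 3.608 pp.
Labor input: 0.59 × 3.5 = 2.065 pp.
TFP growth = 6.7 − 5.673 = 1.027%.

1.03%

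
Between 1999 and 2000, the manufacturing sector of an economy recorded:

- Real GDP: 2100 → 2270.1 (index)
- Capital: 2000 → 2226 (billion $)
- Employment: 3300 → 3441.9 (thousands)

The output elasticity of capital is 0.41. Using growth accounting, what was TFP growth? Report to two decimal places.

TFP grew 0.93%.

Real GDP growth = (2270.1 − 2100) / 2100 = 8.1%.
Capital growth = (2226 − 2000) / 2000 = 11.3%.
Employment growth = (3441.9 − 3300) / 3300 = 4.3%.
Labor's share = 1 − 0.41 = 0.59.
Capital: 0.41 × 11.3 = 4.633 pp.
Employment: 0.59 × 4.3 = 2.537 pp.
TFP growth = 8.1 − 7.17 = 0.93%.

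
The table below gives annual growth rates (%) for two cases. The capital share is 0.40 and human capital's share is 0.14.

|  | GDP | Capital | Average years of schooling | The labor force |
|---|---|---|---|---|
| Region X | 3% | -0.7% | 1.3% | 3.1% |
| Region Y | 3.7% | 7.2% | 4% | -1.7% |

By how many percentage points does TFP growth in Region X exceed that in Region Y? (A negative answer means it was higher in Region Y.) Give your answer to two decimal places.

Labor's share = 1 − 0.4 − 0.14 = 0.46.
Region X: TFP = 3 + 0.28 − 0.182 − 1.426 = 1.672%.
Region Y: TFP = 3.7 − 2.88 − 0.56 + 0.782 = 1.042%.
Difference = 1.672 − (1.042) = 0.63 pp.

0.63 percentage points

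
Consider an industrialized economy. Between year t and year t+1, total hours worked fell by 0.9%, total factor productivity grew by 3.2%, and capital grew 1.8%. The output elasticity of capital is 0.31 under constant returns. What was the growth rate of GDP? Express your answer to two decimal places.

3.14%

Labor's share = 1 − 0.31 = 0.69.
Capital: 0.31 × 1.8 = 0.558 pp.
Total hours worked: 0.69 × (-0.9) = -0.621 pp.
Output growth = 3.2 + (-0.063) = 3.137%.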